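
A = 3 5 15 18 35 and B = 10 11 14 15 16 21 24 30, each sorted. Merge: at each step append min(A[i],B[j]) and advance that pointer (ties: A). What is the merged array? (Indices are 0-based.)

[i=0,j=0] A[i]=3<=B[j]=10 take 3 → i++
[i=1,j=0] A[i]=5<=B[j]=10 take 5 → i++
[i=2,j=0] A[i]=15>B[j]=10 take 10 → j++
[i=2,j=1] A[i]=15>B[j]=11 take 11 → j++
[i=2,j=2] A[i]=15>B[j]=14 take 14 → j++
[i=2,j=3] A[i]=15<=B[j]=15 take 15 → i++
[i=3,j=3] A[i]=18>B[j]=15 take 15 → j++
[i=3,j=4] A[i]=18>B[j]=16 take 16 → j++
[i=3,j=5] A[i]=18<=B[j]=21 take 18 → i++
[i=4,j=5] A[i]=35>B[j]=21 take 21 → j++
[i=4,j=6] A[i]=35>B[j]=24 take 24 → j++
[i=4,j=7] A[i]=35>B[j]=30 take 30 → j++
[i=4,j=8] B done, take A[i]=35 → i++

[3, 5, 10, 11, 14, 15, 15, 16, 18, 21, 24, 30, 35]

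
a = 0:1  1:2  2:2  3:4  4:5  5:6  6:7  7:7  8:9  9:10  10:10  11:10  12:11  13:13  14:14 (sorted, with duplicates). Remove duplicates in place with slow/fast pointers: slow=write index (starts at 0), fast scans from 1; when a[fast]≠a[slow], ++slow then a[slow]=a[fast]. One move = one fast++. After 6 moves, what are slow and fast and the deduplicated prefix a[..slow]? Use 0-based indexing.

slow=5, fast=7, prefix=[1, 2, 4, 5, 6, 7]

(s=0,f=1) a[fast]=2≠a[slow]=1 write a[1]=2 → slow++,fast++
(s=1,f=2) a[fast]=2=a[slow] dup → fast++
(s=1,f=3) a[fast]=4≠a[slow]=2 write a[2]=4 → slow++,fast++
(s=2,f=4) a[fast]=5≠a[slow]=4 write a[3]=5 → slow++,fast++
(s=3,f=5) a[fast]=6≠a[slow]=5 write a[4]=6 → slow++,fast++
(s=4,f=6) a[fast]=7≠a[slow]=6 write a[5]=7 → slow++,fast++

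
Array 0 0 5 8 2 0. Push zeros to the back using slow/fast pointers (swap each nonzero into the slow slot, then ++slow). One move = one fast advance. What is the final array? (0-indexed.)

slow=0 fast=0: a[fast]=0, fast++
slow=0 fast=1: a[fast]=0, fast++
slow=0 fast=2: a[fast]=5≠0 swap→a[0]=5, slow++,fast++
slow=1 fast=3: a[fast]=8≠0 swap→a[1]=8, slow++,fast++
slow=2 fast=4: a[fast]=2≠0 swap→a[2]=2, slow++,fast++
slow=3 fast=5: a[fast]=0, fast++

[5, 8, 2, 0, 0, 0]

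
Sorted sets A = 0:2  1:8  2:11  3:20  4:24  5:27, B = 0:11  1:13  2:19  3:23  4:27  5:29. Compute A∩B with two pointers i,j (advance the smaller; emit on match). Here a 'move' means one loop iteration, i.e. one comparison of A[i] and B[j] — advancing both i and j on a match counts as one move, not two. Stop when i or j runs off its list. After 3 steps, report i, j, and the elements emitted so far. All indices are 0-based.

i=0 j=0: 2<11, i++
i=1 j=0: 8<11, i++
i=2 j=0: 11==11 emit, i++,j++

i=3, j=1, emitted=[11]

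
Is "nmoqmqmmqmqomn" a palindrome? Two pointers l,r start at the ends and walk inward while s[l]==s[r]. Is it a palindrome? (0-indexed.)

[0,13] 'n'=='n' → l++,r--
[1,12] 'm'=='m' → l++,r--
[2,11] 'o'=='o' → l++,r--
[3,10] 'q'=='q' → l++,r--
[4,9] 'm'=='m' → l++,r--
[5,8] 'q'=='q' → l++,r--
[6,7] 'm'=='m' → l++,r--

palindrome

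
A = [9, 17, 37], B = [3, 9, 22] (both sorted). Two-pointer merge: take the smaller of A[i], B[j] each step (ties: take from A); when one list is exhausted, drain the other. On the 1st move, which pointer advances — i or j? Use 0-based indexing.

[i=0,j=0] A[i]=9>B[j]=3 take 3 → j++

j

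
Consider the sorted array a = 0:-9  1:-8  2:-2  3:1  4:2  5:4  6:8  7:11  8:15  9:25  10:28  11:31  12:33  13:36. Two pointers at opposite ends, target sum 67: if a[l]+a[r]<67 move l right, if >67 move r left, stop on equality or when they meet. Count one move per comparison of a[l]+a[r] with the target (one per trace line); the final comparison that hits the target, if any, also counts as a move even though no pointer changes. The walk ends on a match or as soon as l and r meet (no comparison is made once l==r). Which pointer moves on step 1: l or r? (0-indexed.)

l=0 r=13: -9+36=27 <67, l++

l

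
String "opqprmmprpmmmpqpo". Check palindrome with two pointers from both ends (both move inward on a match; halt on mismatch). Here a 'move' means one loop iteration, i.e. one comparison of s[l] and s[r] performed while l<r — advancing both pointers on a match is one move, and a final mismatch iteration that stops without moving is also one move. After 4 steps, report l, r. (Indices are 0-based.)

l=4, r=12

[0,16] 'o'=='o' → l++,r--
[1,15] 'p'=='p' → l++,r--
[2,14] 'q'=='q' → l++,r--
[3,13] 'p'=='p' → l++,r--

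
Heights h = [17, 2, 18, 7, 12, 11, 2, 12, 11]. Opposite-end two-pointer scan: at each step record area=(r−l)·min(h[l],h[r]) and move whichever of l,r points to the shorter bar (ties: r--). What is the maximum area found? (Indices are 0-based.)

[0,8] min(17,11)*8=88 best=88 * → r--
[0,7] min(17,12)*7=84 best=88 → r--
[0,6] min(17,2)*6=12 best=88 → r--
[0,5] min(17,11)*5=55 best=88 → r--
[0,4] min(17,12)*4=48 best=88 → r--
[0,3] min(17,7)*3=21 best=88 → r--
[0,2] min(17,18)*2=34 best=88 → l++
[1,2] min(2,18)*1=2 best=88 → l++

max area = 88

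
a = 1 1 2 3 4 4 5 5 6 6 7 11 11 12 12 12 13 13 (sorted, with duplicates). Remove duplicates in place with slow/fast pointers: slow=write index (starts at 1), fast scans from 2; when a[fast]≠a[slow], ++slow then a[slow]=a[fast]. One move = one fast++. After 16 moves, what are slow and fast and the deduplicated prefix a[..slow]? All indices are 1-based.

slow=10, fast=18, prefix=[1, 2, 3, 4, 5, 6, 7, 11, 12, 13]

slow=1 fast=2: a[fast]=1=a[slow] dup, fast++
slow=1 fast=3: a[fast]=2≠a[slow]=1 write a[2]=2, slow++,fast++
slow=2 fast=4: a[fast]=3≠a[slow]=2 write a[3]=3, slow++,fast++
slow=3 fast=5: a[fast]=4≠a[slow]=3 write a[4]=4, slow++,fast++
slow=4 fast=6: a[fast]=4=a[slow] dup, fast++
slow=4 fast=7: a[fast]=5≠a[slow]=4 write a[5]=5, slow++,fast++
slow=5 fast=8: a[fast]=5=a[slow] dup, fast++
slow=5 fast=9: a[fast]=6≠a[slow]=5 write a[6]=6, slow++,fast++
slow=6 fast=10: a[fast]=6=a[slow] dup, fast++
slow=6 fast=11: a[fast]=7≠a[slow]=6 write a[7]=7, slow++,fast++
slow=7 fast=12: a[fast]=11≠a[slow]=7 write a[8]=11, slow++,fast++
slow=8 fast=13: a[fast]=11=a[slow] dup, fast++
slow=8 fast=14: a[fast]=12≠a[slow]=11 write a[9]=12, slow++,fast++
slow=9 fast=15: a[fast]=12=a[slow] dup, fast++
slow=9 fast=16: a[fast]=12=a[slow] dup, fast++
slow=9 fast=17: a[fast]=13≠a[slow]=12 write a[10]=13, slow++,fast++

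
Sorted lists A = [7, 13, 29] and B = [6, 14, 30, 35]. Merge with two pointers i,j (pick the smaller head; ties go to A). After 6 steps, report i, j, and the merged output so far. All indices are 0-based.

i=0 j=0: A[i]=7>B[j]=6 take 6, j++
i=0 j=1: A[i]=7<=B[j]=14 take 7, i++
i=1 j=1: A[i]=13<=B[j]=14 take 13, i++
i=2 j=1: A[i]=29>B[j]=14 take 14, j++
i=2 j=2: A[i]=29<=B[j]=30 take 29, i++
i=3 j=2: A done, take B[j]=30, j++

i=3, j=3, merged so far=[6, 7, 13, 14, 29, 30]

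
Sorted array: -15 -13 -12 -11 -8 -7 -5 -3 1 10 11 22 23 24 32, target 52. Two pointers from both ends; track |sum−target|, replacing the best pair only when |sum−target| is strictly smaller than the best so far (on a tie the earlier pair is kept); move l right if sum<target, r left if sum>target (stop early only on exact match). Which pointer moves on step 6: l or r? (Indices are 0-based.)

l

l=0 r=14: -15+32=17 d=35 *, l++
l=1 r=14: -13+32=19 d=33 *, l++
l=2 r=14: -12+32=20 d=32 *, l++
l=3 r=14: -11+32=21 d=31 *, l++
l=4 r=14: -8+32=24 d=28 *, l++
l=5 r=14: -7+32=25 d=27 *, l++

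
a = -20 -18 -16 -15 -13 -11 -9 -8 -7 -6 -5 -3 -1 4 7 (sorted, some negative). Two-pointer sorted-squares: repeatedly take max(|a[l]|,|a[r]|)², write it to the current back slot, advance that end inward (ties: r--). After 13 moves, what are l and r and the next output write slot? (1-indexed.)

l=12, r=13, next write slot=2

[1,15] |-20|>|7| out[15]=400 → l++
[2,15] |-18|>|7| out[14]=324 → l++
[3,15] |-16|>|7| out[13]=256 → l++
[4,15] |-15|>|7| out[12]=225 → l++
[5,15] |-13|>|7| out[11]=169 → l++
[6,15] |-11|>|7| out[10]=121 → l++
[7,15] |-9|>|7| out[9]=81 → l++
[8,15] |-8|>|7| out[8]=64 → l++
[9,15] |-7|<=|7| out[7]=49 → r--
[9,14] |-7|>|4| out[6]=49 → l++
[10,14] |-6|>|4| out[5]=36 → l++
[11,14] |-5|>|4| out[4]=25 → l++
[12,14] |-3|<=|4| out[3]=16 → r--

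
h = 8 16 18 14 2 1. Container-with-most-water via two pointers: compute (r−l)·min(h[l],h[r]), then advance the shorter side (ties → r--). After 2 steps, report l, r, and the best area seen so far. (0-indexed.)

[0,5] min(8,1)*5=5 best=5 * → r--
[0,4] min(8,2)*4=8 best=8 * → r--

l=0, r=3, best area=8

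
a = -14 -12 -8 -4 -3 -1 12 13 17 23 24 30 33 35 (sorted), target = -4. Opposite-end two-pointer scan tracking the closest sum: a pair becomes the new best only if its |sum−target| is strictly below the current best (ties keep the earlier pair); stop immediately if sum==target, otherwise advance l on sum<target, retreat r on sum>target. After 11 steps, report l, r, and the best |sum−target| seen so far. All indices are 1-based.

l=4, r=6, best |Δ|=2

l=1 r=14: -14+35=21 d=25 *, r--
l=1 r=13: -14+33=19 d=23 *, r--
l=1 r=12: -14+30=16 d=20 *, r--
l=1 r=11: -14+24=10 d=14 *, r--
l=1 r=10: -14+23=9 d=13 *, r--
l=1 r=9: -14+17=3 d=7 *, r--
l=1 r=8: -14+13=-1 d=3 *, r--
l=1 r=7: -14+12=-2 d=2 *, r--
l=1 r=6: -14+-1=-15 d=11, l++
l=2 r=6: -12+-1=-13 d=9, l++
l=3 r=6: -8+-1=-9 d=5, l++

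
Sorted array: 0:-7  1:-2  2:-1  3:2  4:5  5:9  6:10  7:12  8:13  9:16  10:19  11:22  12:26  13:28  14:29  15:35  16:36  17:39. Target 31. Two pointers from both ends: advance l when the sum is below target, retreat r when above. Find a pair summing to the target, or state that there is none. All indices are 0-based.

(2, 29)

l=0 r=17: -7+39=32 >31, r--
l=0 r=16: -7+36=29 <31, l++
l=1 r=16: -2+36=34 >31, r--
l=1 r=15: -2+35=33 >31, r--
l=1 r=14: -2+29=27 <31, l++
l=2 r=14: -1+29=28 <31, l++
l=3 r=14: 2+29=31, found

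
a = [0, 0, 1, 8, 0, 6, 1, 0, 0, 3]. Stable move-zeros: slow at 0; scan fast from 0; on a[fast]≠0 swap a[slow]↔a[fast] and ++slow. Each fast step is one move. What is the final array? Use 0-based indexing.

[1, 8, 6, 1, 3, 0, 0, 0, 0, 0]

slow=0 fast=0: a[fast]=0, fast++
slow=0 fast=1: a[fast]=0, fast++
slow=0 fast=2: a[fast]=1≠0 swap→a[0]=1, slow++,fast++
slow=1 fast=3: a[fast]=8≠0 swap→a[1]=8, slow++,fast++
slow=2 fast=4: a[fast]=0, fast++
slow=2 fast=5: a[fast]=6≠0 swap→a[2]=6, slow++,fast++
slow=3 fast=6: a[fast]=1≠0 swap→a[3]=1, slow++,fast++
slow=4 fast=7: a[fast]=0, fast++
slow=4 fast=8: a[fast]=0, fast++
slow=4 fast=9: a[fast]=3≠0 swap→a[4]=3, slow++,fast++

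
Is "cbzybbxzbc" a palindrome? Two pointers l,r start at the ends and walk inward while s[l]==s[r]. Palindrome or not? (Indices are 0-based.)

l=0 r=9: 'c'=='c', l++,r--
l=1 r=8: 'b'=='b', l++,r--
l=2 r=7: 'z'=='z', l++,r--
l=3 r=6: 'y'!='x', stop

not a palindrome (mismatch at 3,6)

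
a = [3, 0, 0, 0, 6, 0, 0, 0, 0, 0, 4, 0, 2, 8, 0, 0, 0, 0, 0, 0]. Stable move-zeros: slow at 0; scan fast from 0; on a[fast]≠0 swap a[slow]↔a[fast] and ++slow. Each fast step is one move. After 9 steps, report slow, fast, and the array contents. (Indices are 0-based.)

slow=2, fast=9, a=[3, 6, 0, 0, 0, 0, 0, 0, 0, 0, 4, 0, 2, 8, 0, 0, 0, 0, 0, 0]

(s=0,f=0) a[fast]=3≠0 swap→a[0]=3 → slow++,fast++
(s=1,f=1) a[fast]=0 → fast++
(s=1,f=2) a[fast]=0 → fast++
(s=1,f=3) a[fast]=0 → fast++
(s=1,f=4) a[fast]=6≠0 swap→a[1]=6 → slow++,fast++
(s=2,f=5) a[fast]=0 → fast++
(s=2,f=6) a[fast]=0 → fast++
(s=2,f=7) a[fast]=0 → fast++
(s=2,f=8) a[fast]=0 → fast++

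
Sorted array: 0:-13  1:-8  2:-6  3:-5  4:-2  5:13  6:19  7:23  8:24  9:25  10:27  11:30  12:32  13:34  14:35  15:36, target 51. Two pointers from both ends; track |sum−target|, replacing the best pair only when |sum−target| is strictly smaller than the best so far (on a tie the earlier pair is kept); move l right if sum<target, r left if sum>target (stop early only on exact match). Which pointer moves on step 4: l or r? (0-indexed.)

l

[0,15] -13+36=23 d=28 * → l++
[1,15] -8+36=28 d=23 * → l++
[2,15] -6+36=30 d=21 * → l++
[3,15] -5+36=31 d=20 * → l++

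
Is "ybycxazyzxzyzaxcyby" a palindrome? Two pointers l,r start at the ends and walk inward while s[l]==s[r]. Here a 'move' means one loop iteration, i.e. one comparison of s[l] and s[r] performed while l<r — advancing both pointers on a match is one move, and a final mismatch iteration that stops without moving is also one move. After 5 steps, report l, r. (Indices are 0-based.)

l=0 r=18: 'y'=='y', l++,r--
l=1 r=17: 'b'=='b', l++,r--
l=2 r=16: 'y'=='y', l++,r--
l=3 r=15: 'c'=='c', l++,r--
l=4 r=14: 'x'=='x', l++,r--

l=5, r=13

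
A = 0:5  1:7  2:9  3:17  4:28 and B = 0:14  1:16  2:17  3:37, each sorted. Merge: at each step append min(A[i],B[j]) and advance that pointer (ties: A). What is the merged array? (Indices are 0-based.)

[5, 7, 9, 14, 16, 17, 17, 28, 37]

i=0 j=0: A[i]=5<=B[j]=14 take 5, i++
i=1 j=0: A[i]=7<=B[j]=14 take 7, i++
i=2 j=0: A[i]=9<=B[j]=14 take 9, i++
i=3 j=0: A[i]=17>B[j]=14 take 14, j++
i=3 j=1: A[i]=17>B[j]=16 take 16, j++
i=3 j=2: A[i]=17<=B[j]=17 take 17, i++
i=4 j=2: A[i]=28>B[j]=17 take 17, j++
i=4 j=3: A[i]=28<=B[j]=37 take 28, i++
i=5 j=3: A done, take B[j]=37, j++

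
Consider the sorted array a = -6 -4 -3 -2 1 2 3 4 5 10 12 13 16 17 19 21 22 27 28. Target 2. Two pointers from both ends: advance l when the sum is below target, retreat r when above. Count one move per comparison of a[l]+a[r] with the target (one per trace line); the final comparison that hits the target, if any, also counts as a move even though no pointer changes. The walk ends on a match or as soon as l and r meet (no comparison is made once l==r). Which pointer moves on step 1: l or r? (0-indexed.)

l=0 r=18: -6+28=22 >2, r--

r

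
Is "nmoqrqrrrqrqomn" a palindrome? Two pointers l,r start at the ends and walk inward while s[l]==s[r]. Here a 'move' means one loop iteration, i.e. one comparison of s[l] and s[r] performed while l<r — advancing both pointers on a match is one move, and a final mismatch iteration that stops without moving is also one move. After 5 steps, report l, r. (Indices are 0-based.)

l=0 r=14: 'n'=='n', l++,r--
l=1 r=13: 'm'=='m', l++,r--
l=2 r=12: 'o'=='o', l++,r--
l=3 r=11: 'q'=='q', l++,r--
l=4 r=10: 'r'=='r', l++,r--

l=5, r=9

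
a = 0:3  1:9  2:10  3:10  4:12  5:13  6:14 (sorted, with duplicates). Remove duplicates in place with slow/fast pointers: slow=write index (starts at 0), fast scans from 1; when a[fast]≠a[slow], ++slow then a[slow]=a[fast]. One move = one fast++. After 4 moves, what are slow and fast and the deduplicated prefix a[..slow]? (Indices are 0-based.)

slow=0 fast=1: a[fast]=9≠a[slow]=3 write a[1]=9, slow++,fast++
slow=1 fast=2: a[fast]=10≠a[slow]=9 write a[2]=10, slow++,fast++
slow=2 fast=3: a[fast]=10=a[slow] dup, fast++
slow=2 fast=4: a[fast]=12≠a[slow]=10 write a[3]=12, slow++,fast++

slow=3, fast=5, prefix=[3, 9, 10, 12]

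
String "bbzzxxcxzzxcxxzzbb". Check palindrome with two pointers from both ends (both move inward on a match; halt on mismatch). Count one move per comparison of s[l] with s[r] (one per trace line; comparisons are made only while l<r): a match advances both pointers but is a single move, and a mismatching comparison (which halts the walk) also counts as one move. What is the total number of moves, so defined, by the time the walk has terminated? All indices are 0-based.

9 moves

l=0 r=17: 'b'=='b', l++,r--
l=1 r=16: 'b'=='b', l++,r--
l=2 r=15: 'z'=='z', l++,r--
l=3 r=14: 'z'=='z', l++,r--
l=4 r=13: 'x'=='x', l++,r--
l=5 r=12: 'x'=='x', l++,r--
l=6 r=11: 'c'=='c', l++,r--
l=7 r=10: 'x'=='x', l++,r--
l=8 r=9: 'z'=='z', l++,r--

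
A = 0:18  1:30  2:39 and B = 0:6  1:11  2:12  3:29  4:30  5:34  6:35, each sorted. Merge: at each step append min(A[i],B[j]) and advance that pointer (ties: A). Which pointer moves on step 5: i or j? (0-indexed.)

[i=0,j=0] A[i]=18>B[j]=6 take 6 → j++
[i=0,j=1] A[i]=18>B[j]=11 take 11 → j++
[i=0,j=2] A[i]=18>B[j]=12 take 12 → j++
[i=0,j=3] A[i]=18<=B[j]=29 take 18 → i++
[i=1,j=3] A[i]=30>B[j]=29 take 29 → j++

j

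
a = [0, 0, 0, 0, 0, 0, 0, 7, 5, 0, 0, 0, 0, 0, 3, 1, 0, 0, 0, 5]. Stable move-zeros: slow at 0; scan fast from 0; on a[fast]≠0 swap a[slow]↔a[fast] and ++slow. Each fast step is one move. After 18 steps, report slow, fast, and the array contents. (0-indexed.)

slow=4, fast=18, a=[7, 5, 3, 1, 0, 0, 0, 0, 0, 0, 0, 0, 0, 0, 0, 0, 0, 0, 0, 5]

(s=0,f=0) a[fast]=0 → fast++
(s=0,f=1) a[fast]=0 → fast++
(s=0,f=2) a[fast]=0 → fast++
(s=0,f=3) a[fast]=0 → fast++
(s=0,f=4) a[fast]=0 → fast++
(s=0,f=5) a[fast]=0 → fast++
(s=0,f=6) a[fast]=0 → fast++
(s=0,f=7) a[fast]=7≠0 swap→a[0]=7 → slow++,fast++
(s=1,f=8) a[fast]=5≠0 swap→a[1]=5 → slow++,fast++
(s=2,f=9) a[fast]=0 → fast++
(s=2,f=10) a[fast]=0 → fast++
(s=2,f=11) a[fast]=0 → fast++
(s=2,f=12) a[fast]=0 → fast++
(s=2,f=13) a[fast]=0 → fast++
(s=2,f=14) a[fast]=3≠0 swap→a[2]=3 → slow++,fast++
(s=3,f=15) a[fast]=1≠0 swap→a[3]=1 → slow++,fast++
(s=4,f=16) a[fast]=0 → fast++
(s=4,f=17) a[fast]=0 → fast++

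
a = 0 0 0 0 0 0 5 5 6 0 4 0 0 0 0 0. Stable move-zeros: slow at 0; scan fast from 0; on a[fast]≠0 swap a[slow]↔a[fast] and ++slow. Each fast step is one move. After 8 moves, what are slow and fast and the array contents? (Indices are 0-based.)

slow=0 fast=0: a[fast]=0, fast++
slow=0 fast=1: a[fast]=0, fast++
slow=0 fast=2: a[fast]=0, fast++
slow=0 fast=3: a[fast]=0, fast++
slow=0 fast=4: a[fast]=0, fast++
slow=0 fast=5: a[fast]=0, fast++
slow=0 fast=6: a[fast]=5≠0 swap→a[0]=5, slow++,fast++
slow=1 fast=7: a[fast]=5≠0 swap→a[1]=5, slow++,fast++

slow=2, fast=8, a=[5, 5, 0, 0, 0, 0, 0, 0, 6, 0, 4, 0, 0, 0, 0, 0]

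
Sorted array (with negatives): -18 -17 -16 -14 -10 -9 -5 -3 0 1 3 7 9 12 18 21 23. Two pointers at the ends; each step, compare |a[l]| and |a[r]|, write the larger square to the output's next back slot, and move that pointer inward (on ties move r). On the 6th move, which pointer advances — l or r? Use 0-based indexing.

l

[0,16] |-18|<=|23| out[16]=529 → r--
[0,15] |-18|<=|21| out[15]=441 → r--
[0,14] |-18|<=|18| out[14]=324 → r--
[0,13] |-18|>|12| out[13]=324 → l++
[1,13] |-17|>|12| out[12]=289 → l++
[2,13] |-16|>|12| out[11]=256 → l++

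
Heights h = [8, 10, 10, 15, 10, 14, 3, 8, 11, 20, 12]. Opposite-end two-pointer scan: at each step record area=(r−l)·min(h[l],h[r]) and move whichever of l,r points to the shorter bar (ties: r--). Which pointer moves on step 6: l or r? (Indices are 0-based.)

l

[0,10] min(8,12)*10=80 best=80 * → l++
[1,10] min(10,12)*9=90 best=90 * → l++
[2,10] min(10,12)*8=80 best=90 → l++
[3,10] min(15,12)*7=84 best=90 → r--
[3,9] min(15,20)*6=90 best=90 → l++
[4,9] min(10,20)*5=50 best=90 → l++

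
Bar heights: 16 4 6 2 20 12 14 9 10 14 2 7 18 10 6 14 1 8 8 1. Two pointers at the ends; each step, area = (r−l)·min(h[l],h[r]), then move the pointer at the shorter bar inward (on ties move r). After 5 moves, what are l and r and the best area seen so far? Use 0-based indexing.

l=0 r=19: min(16,1)*19=19 best=19 *, r--
l=0 r=18: min(16,8)*18=144 best=144 *, r--
l=0 r=17: min(16,8)*17=136 best=144, r--
l=0 r=16: min(16,1)*16=16 best=144, r--
l=0 r=15: min(16,14)*15=210 best=210 *, r--

l=0, r=14, best area=210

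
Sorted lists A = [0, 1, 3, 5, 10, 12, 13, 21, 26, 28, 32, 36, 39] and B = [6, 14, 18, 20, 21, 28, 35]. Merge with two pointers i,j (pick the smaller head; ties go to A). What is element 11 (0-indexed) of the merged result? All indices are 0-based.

i=0 j=0: A[i]=0<=B[j]=6 take 0, i++
i=1 j=0: A[i]=1<=B[j]=6 take 1, i++
i=2 j=0: A[i]=3<=B[j]=6 take 3, i++
i=3 j=0: A[i]=5<=B[j]=6 take 5, i++
i=4 j=0: A[i]=10>B[j]=6 take 6, j++
i=4 j=1: A[i]=10<=B[j]=14 take 10, i++
i=5 j=1: A[i]=12<=B[j]=14 take 12, i++
i=6 j=1: A[i]=13<=B[j]=14 take 13, i++
i=7 j=1: A[i]=21>B[j]=14 take 14, j++
i=7 j=2: A[i]=21>B[j]=18 take 18, j++
i=7 j=3: A[i]=21>B[j]=20 take 20, j++
i=7 j=4: A[i]=21<=B[j]=21 take 21, i++
i=8 j=4: A[i]=26>B[j]=21 take 21, j++
i=8 j=5: A[i]=26<=B[j]=28 take 26, i++
i=9 j=5: A[i]=28<=B[j]=28 take 28, i++
i=10 j=5: A[i]=32>B[j]=28 take 28, j++
i=10 j=6: A[i]=32<=B[j]=35 take 32, i++
i=11 j=6: A[i]=36>B[j]=35 take 35, j++
i=11 j=7: B done, take A[i]=36, i++
i=12 j=7: B done, take A[i]=39, i++

merged[11] = 21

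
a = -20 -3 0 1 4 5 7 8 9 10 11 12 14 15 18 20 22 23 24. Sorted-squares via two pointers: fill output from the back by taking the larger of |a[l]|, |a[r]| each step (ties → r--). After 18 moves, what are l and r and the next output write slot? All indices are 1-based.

l=1 r=19: |-20|<=|24| out[19]=576, r--
l=1 r=18: |-20|<=|23| out[18]=529, r--
l=1 r=17: |-20|<=|22| out[17]=484, r--
l=1 r=16: |-20|<=|20| out[16]=400, r--
l=1 r=15: |-20|>|18| out[15]=400, l++
l=2 r=15: |-3|<=|18| out[14]=324, r--
l=2 r=14: |-3|<=|15| out[13]=225, r--
l=2 r=13: |-3|<=|14| out[12]=196, r--
l=2 r=12: |-3|<=|12| out[11]=144, r--
l=2 r=11: |-3|<=|11| out[10]=121, r--
l=2 r=10: |-3|<=|10| out[9]=100, r--
l=2 r=9: |-3|<=|9| out[8]=81, r--
l=2 r=8: |-3|<=|8| out[7]=64, r--
l=2 r=7: |-3|<=|7| out[6]=49, r--
l=2 r=6: |-3|<=|5| out[5]=25, r--
l=2 r=5: |-3|<=|4| out[4]=16, r--
l=2 r=4: |-3|>|1| out[3]=9, l++
l=3 r=4: |0|<=|1| out[2]=1, r--

l=3, r=3, next write slot=1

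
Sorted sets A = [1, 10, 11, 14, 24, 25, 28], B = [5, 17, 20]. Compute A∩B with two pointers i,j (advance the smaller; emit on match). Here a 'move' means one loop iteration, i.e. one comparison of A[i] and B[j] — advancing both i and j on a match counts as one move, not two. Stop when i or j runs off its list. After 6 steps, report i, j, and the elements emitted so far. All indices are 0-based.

[i=0,j=0] 1<5 → i++
[i=1,j=0] 10>5 → j++
[i=1,j=1] 10<17 → i++
[i=2,j=1] 11<17 → i++
[i=3,j=1] 14<17 → i++
[i=4,j=1] 24>17 → j++

i=4, j=2, emitted=[]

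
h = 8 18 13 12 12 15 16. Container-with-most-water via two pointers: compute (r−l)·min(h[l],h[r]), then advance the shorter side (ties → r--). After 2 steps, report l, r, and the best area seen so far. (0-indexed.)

l=1, r=5, best area=80

l=0 r=6: min(8,16)*6=48 best=48 *, l++
l=1 r=6: min(18,16)*5=80 best=80 *, r--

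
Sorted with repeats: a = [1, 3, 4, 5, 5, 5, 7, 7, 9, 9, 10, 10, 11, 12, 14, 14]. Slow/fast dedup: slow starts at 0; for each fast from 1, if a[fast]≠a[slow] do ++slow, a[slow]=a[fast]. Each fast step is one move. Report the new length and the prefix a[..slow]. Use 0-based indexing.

length 10; prefix = [1, 3, 4, 5, 7, 9, 10, 11, 12, 14]

slow=0 fast=1: a[fast]=3≠a[slow]=1 write a[1]=3, slow++,fast++
slow=1 fast=2: a[fast]=4≠a[slow]=3 write a[2]=4, slow++,fast++
slow=2 fast=3: a[fast]=5≠a[slow]=4 write a[3]=5, slow++,fast++
slow=3 fast=4: a[fast]=5=a[slow] dup, fast++
slow=3 fast=5: a[fast]=5=a[slow] dup, fast++
slow=3 fast=6: a[fast]=7≠a[slow]=5 write a[4]=7, slow++,fast++
slow=4 fast=7: a[fast]=7=a[slow] dup, fast++
slow=4 fast=8: a[fast]=9≠a[slow]=7 write a[5]=9, slow++,fast++
slow=5 fast=9: a[fast]=9=a[slow] dup, fast++
slow=5 fast=10: a[fast]=10≠a[slow]=9 write a[6]=10, slow++,fast++
slow=6 fast=11: a[fast]=10=a[slow] dup, fast++
slow=6 fast=12: a[fast]=11≠a[slow]=10 write a[7]=11, slow++,fast++
slow=7 fast=13: a[fast]=12≠a[slow]=11 write a[8]=12, slow++,fast++
slow=8 fast=14: a[fast]=14≠a[slow]=12 write a[9]=14, slow++,fast++
slow=9 fast=15: a[fast]=14=a[slow] dup, fast++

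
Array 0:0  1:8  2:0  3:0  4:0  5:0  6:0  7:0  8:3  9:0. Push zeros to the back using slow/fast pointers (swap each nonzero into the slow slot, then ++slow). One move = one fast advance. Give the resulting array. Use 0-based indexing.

[8, 3, 0, 0, 0, 0, 0, 0, 0, 0]

(s=0,f=0) a[fast]=0 → fast++
(s=0,f=1) a[fast]=8≠0 swap→a[0]=8 → slow++,fast++
(s=1,f=2) a[fast]=0 → fast++
(s=1,f=3) a[fast]=0 → fast++
(s=1,f=4) a[fast]=0 → fast++
(s=1,f=5) a[fast]=0 → fast++
(s=1,f=6) a[fast]=0 → fast++
(s=1,f=7) a[fast]=0 → fast++
(s=1,f=8) a[fast]=3≠0 swap→a[1]=3 → slow++,fast++
(s=2,f=9) a[fast]=0 → fast++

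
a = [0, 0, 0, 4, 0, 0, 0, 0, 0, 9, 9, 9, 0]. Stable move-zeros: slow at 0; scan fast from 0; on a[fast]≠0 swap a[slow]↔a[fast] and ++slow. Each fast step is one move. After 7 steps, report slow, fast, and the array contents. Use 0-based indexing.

(s=0,f=0) a[fast]=0 → fast++
(s=0,f=1) a[fast]=0 → fast++
(s=0,f=2) a[fast]=0 → fast++
(s=0,f=3) a[fast]=4≠0 swap→a[0]=4 → slow++,fast++
(s=1,f=4) a[fast]=0 → fast++
(s=1,f=5) a[fast]=0 → fast++
(s=1,f=6) a[fast]=0 → fast++

slow=1, fast=7, a=[4, 0, 0, 0, 0, 0, 0, 0, 0, 9, 9, 9, 0]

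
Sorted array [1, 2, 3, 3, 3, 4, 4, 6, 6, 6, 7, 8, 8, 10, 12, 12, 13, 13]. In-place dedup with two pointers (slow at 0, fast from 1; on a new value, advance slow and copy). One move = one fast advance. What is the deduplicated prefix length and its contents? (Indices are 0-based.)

length 10; prefix = [1, 2, 3, 4, 6, 7, 8, 10, 12, 13]

(s=0,f=1) a[fast]=2≠a[slow]=1 write a[1]=2 → slow++,fast++
(s=1,f=2) a[fast]=3≠a[slow]=2 write a[2]=3 → slow++,fast++
(s=2,f=3) a[fast]=3=a[slow] dup → fast++
(s=2,f=4) a[fast]=3=a[slow] dup → fast++
(s=2,f=5) a[fast]=4≠a[slow]=3 write a[3]=4 → slow++,fast++
(s=3,f=6) a[fast]=4=a[slow] dup → fast++
(s=3,f=7) a[fast]=6≠a[slow]=4 write a[4]=6 → slow++,fast++
(s=4,f=8) a[fast]=6=a[slow] dup → fast++
(s=4,f=9) a[fast]=6=a[slow] dup → fast++
(s=4,f=10) a[fast]=7≠a[slow]=6 write a[5]=7 → slow++,fast++
(s=5,f=11) a[fast]=8≠a[slow]=7 write a[6]=8 → slow++,fast++
(s=6,f=12) a[fast]=8=a[slow] dup → fast++
(s=6,f=13) a[fast]=10≠a[slow]=8 write a[7]=10 → slow++,fast++
(s=7,f=14) a[fast]=12≠a[slow]=10 write a[8]=12 → slow++,fast++
(s=8,f=15) a[fast]=12=a[slow] dup → fast++
(s=8,f=16) a[fast]=13≠a[slow]=12 write a[9]=13 → slow++,fast++
(s=9,f=17) a[fast]=13=a[slow] dup → fast++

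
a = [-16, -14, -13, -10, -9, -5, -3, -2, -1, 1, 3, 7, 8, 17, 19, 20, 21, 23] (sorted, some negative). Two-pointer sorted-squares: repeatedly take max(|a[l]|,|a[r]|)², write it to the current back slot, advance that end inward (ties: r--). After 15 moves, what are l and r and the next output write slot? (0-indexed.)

l=7, r=9, next write slot=2

l=0 r=17: |-16|<=|23| out[17]=529, r--
l=0 r=16: |-16|<=|21| out[16]=441, r--
l=0 r=15: |-16|<=|20| out[15]=400, r--
l=0 r=14: |-16|<=|19| out[14]=361, r--
l=0 r=13: |-16|<=|17| out[13]=289, r--
l=0 r=12: |-16|>|8| out[12]=256, l++
l=1 r=12: |-14|>|8| out[11]=196, l++
l=2 r=12: |-13|>|8| out[10]=169, l++
l=3 r=12: |-10|>|8| out[9]=100, l++
l=4 r=12: |-9|>|8| out[8]=81, l++
l=5 r=12: |-5|<=|8| out[7]=64, r--
l=5 r=11: |-5|<=|7| out[6]=49, r--
l=5 r=10: |-5|>|3| out[5]=25, l++
l=6 r=10: |-3|<=|3| out[4]=9, r--
l=6 r=9: |-3|>|1| out[3]=9, l++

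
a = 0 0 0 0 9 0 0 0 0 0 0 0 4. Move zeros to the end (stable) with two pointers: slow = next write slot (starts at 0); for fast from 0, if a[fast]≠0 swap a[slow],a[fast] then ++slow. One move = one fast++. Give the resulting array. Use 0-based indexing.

[9, 4, 0, 0, 0, 0, 0, 0, 0, 0, 0, 0, 0]

slow=0 fast=0: a[fast]=0, fast++
slow=0 fast=1: a[fast]=0, fast++
slow=0 fast=2: a[fast]=0, fast++
slow=0 fast=3: a[fast]=0, fast++
slow=0 fast=4: a[fast]=9≠0 swap→a[0]=9, slow++,fast++
slow=1 fast=5: a[fast]=0, fast++
slow=1 fast=6: a[fast]=0, fast++
slow=1 fast=7: a[fast]=0, fast++
slow=1 fast=8: a[fast]=0, fast++
slow=1 fast=9: a[fast]=0, fast++
slow=1 fast=10: a[fast]=0, fast++
slow=1 fast=11: a[fast]=0, fast++
slow=1 fast=12: a[fast]=4≠0 swap→a[1]=4, slow++,fast++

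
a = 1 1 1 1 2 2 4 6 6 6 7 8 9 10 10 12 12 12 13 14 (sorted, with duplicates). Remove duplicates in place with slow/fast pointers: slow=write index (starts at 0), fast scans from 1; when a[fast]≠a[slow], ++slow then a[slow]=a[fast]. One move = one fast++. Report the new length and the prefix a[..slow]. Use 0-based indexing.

length 11; prefix = [1, 2, 4, 6, 7, 8, 9, 10, 12, 13, 14]

slow=0 fast=1: a[fast]=1=a[slow] dup, fast++
slow=0 fast=2: a[fast]=1=a[slow] dup, fast++
slow=0 fast=3: a[fast]=1=a[slow] dup, fast++
slow=0 fast=4: a[fast]=2≠a[slow]=1 write a[1]=2, slow++,fast++
slow=1 fast=5: a[fast]=2=a[slow] dup, fast++
slow=1 fast=6: a[fast]=4≠a[slow]=2 write a[2]=4, slow++,fast++
slow=2 fast=7: a[fast]=6≠a[slow]=4 write a[3]=6, slow++,fast++
slow=3 fast=8: a[fast]=6=a[slow] dup, fast++
slow=3 fast=9: a[fast]=6=a[slow] dup, fast++
slow=3 fast=10: a[fast]=7≠a[slow]=6 write a[4]=7, slow++,fast++
slow=4 fast=11: a[fast]=8≠a[slow]=7 write a[5]=8, slow++,fast++
slow=5 fast=12: a[fast]=9≠a[slow]=8 write a[6]=9, slow++,fast++
slow=6 fast=13: a[fast]=10≠a[slow]=9 write a[7]=10, slow++,fast++
slow=7 fast=14: a[fast]=10=a[slow] dup, fast++
slow=7 fast=15: a[fast]=12≠a[slow]=10 write a[8]=12, slow++,fast++
slow=8 fast=16: a[fast]=12=a[slow] dup, fast++
slow=8 fast=17: a[fast]=12=a[slow] dup, fast++
slow=8 fast=18: a[fast]=13≠a[slow]=12 write a[9]=13, slow++,fast++
slow=9 fast=19: a[fast]=14≠a[slow]=13 write a[10]=14, slow++,fast++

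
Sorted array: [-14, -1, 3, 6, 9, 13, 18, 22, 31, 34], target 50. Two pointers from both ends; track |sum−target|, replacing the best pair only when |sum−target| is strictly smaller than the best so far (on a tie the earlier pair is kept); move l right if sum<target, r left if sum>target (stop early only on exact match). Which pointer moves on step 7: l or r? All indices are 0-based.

r

l=0 r=9: -14+34=20 d=30 *, l++
l=1 r=9: -1+34=33 d=17 *, l++
l=2 r=9: 3+34=37 d=13 *, l++
l=3 r=9: 6+34=40 d=10 *, l++
l=4 r=9: 9+34=43 d=7 *, l++
l=5 r=9: 13+34=47 d=3 *, l++
l=6 r=9: 18+34=52 d=2 *, r--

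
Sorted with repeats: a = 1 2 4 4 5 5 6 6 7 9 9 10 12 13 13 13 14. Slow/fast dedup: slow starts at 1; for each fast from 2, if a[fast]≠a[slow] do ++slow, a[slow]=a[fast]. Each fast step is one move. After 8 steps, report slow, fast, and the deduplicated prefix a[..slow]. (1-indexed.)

slow=6, fast=10, prefix=[1, 2, 4, 5, 6, 7]

(s=1,f=2) a[fast]=2≠a[slow]=1 write a[2]=2 → slow++,fast++
(s=2,f=3) a[fast]=4≠a[slow]=2 write a[3]=4 → slow++,fast++
(s=3,f=4) a[fast]=4=a[slow] dup → fast++
(s=3,f=5) a[fast]=5≠a[slow]=4 write a[4]=5 → slow++,fast++
(s=4,f=6) a[fast]=5=a[slow] dup → fast++
(s=4,f=7) a[fast]=6≠a[slow]=5 write a[5]=6 → slow++,fast++
(s=5,f=8) a[fast]=6=a[slow] dup → fast++
(s=5,f=9) a[fast]=7≠a[slow]=6 write a[6]=7 → slow++,fast++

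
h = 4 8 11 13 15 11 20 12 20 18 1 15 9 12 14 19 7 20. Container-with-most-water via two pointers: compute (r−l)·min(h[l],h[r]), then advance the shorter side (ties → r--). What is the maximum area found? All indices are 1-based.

[1,18] min(4,20)*17=68 best=68 * → l++
[2,18] min(8,20)*16=128 best=128 * → l++
[3,18] min(11,20)*15=165 best=165 * → l++
[4,18] min(13,20)*14=182 best=182 * → l++
[5,18] min(15,20)*13=195 best=195 * → l++
[6,18] min(11,20)*12=132 best=195 → l++
[7,18] min(20,20)*11=220 best=220 * → r--
[7,17] min(20,7)*10=70 best=220 → r--
[7,16] min(20,19)*9=171 best=220 → r--
[7,15] min(20,14)*8=112 best=220 → r--
[7,14] min(20,12)*7=84 best=220 → r--
[7,13] min(20,9)*6=54 best=220 → r--
[7,12] min(20,15)*5=75 best=220 → r--
[7,11] min(20,1)*4=4 best=220 → r--
[7,10] min(20,18)*3=54 best=220 → r--
[7,9] min(20,20)*2=40 best=220 → r--
[7,8] min(20,12)*1=12 best=220 → r--

max area = 220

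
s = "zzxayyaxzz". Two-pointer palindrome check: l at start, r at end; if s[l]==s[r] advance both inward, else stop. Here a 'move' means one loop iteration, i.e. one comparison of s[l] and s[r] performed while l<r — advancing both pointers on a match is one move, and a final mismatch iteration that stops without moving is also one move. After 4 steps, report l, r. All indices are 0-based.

l=4, r=5

l=0 r=9: 'z'=='z', l++,r--
l=1 r=8: 'z'=='z', l++,r--
l=2 r=7: 'x'=='x', l++,r--
l=3 r=6: 'a'=='a', l++,r--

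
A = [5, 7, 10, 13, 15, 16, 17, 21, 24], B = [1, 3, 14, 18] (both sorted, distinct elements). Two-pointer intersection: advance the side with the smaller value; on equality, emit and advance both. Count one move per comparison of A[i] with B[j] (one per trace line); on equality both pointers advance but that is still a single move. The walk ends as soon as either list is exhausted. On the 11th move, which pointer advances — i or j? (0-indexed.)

j

i=0 j=0: 5>1, j++
i=0 j=1: 5>3, j++
i=0 j=2: 5<14, i++
i=1 j=2: 7<14, i++
i=2 j=2: 10<14, i++
i=3 j=2: 13<14, i++
i=4 j=2: 15>14, j++
i=4 j=3: 15<18, i++
i=5 j=3: 16<18, i++
i=6 j=3: 17<18, i++
i=7 j=3: 21>18, j++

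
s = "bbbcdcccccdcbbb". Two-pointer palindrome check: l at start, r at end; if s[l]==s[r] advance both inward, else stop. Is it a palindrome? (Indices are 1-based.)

[1,15] 'b'=='b' → l++,r--
[2,14] 'b'=='b' → l++,r--
[3,13] 'b'=='b' → l++,r--
[4,12] 'c'=='c' → l++,r--
[5,11] 'd'=='d' → l++,r--
[6,10] 'c'=='c' → l++,r--
[7,9] 'c'=='c' → l++,r--

palindrome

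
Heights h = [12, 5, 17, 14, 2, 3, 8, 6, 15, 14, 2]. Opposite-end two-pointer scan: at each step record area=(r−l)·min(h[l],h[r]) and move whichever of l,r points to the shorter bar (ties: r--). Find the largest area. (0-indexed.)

max area = 108

l=0 r=10: min(12,2)*10=20 best=20 *, r--
l=0 r=9: min(12,14)*9=108 best=108 *, l++
l=1 r=9: min(5,14)*8=40 best=108, l++
l=2 r=9: min(17,14)*7=98 best=108, r--
l=2 r=8: min(17,15)*6=90 best=108, r--
l=2 r=7: min(17,6)*5=30 best=108, r--
l=2 r=6: min(17,8)*4=32 best=108, r--
l=2 r=5: min(17,3)*3=9 best=108, r--
l=2 r=4: min(17,2)*2=4 best=108, r--
l=2 r=3: min(17,14)*1=14 best=108, r--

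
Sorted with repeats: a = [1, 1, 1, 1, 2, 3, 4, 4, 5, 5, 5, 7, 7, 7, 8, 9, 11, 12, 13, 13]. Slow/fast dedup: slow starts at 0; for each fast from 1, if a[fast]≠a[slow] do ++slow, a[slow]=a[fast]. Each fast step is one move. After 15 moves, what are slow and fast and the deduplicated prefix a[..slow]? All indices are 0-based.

slow=7, fast=16, prefix=[1, 2, 3, 4, 5, 7, 8, 9]

slow=0 fast=1: a[fast]=1=a[slow] dup, fast++
slow=0 fast=2: a[fast]=1=a[slow] dup, fast++
slow=0 fast=3: a[fast]=1=a[slow] dup, fast++
slow=0 fast=4: a[fast]=2≠a[slow]=1 write a[1]=2, slow++,fast++
slow=1 fast=5: a[fast]=3≠a[slow]=2 write a[2]=3, slow++,fast++
slow=2 fast=6: a[fast]=4≠a[slow]=3 write a[3]=4, slow++,fast++
slow=3 fast=7: a[fast]=4=a[slow] dup, fast++
slow=3 fast=8: a[fast]=5≠a[slow]=4 write a[4]=5, slow++,fast++
slow=4 fast=9: a[fast]=5=a[slow] dup, fast++
slow=4 fast=10: a[fast]=5=a[slow] dup, fast++
slow=4 fast=11: a[fast]=7≠a[slow]=5 write a[5]=7, slow++,fast++
slow=5 fast=12: a[fast]=7=a[slow] dup, fast++
slow=5 fast=13: a[fast]=7=a[slow] dup, fast++
slow=5 fast=14: a[fast]=8≠a[slow]=7 write a[6]=8, slow++,fast++
slow=6 fast=15: a[fast]=9≠a[slow]=8 write a[7]=9, slow++,fast++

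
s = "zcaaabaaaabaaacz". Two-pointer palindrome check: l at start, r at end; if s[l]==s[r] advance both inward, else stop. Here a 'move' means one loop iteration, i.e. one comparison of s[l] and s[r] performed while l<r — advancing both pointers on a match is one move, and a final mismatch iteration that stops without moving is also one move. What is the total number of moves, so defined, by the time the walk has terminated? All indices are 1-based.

8 moves

l=1 r=16: 'z'=='z', l++,r--
l=2 r=15: 'c'=='c', l++,r--
l=3 r=14: 'a'=='a', l++,r--
l=4 r=13: 'a'=='a', l++,r--
l=5 r=12: 'a'=='a', l++,r--
l=6 r=11: 'b'=='b', l++,r--
l=7 r=10: 'a'=='a', l++,r--
l=8 r=9: 'a'=='a', l++,r--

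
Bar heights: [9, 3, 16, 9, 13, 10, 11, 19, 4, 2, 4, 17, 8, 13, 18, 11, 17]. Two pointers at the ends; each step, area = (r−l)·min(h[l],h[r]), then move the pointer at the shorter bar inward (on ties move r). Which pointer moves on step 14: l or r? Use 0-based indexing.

[0,16] min(9,17)*16=144 best=144 * → l++
[1,16] min(3,17)*15=45 best=144 → l++
[2,16] min(16,17)*14=224 best=224 * → l++
[3,16] min(9,17)*13=117 best=224 → l++
[4,16] min(13,17)*12=156 best=224 → l++
[5,16] min(10,17)*11=110 best=224 → l++
[6,16] min(11,17)*10=110 best=224 → l++
[7,16] min(19,17)*9=153 best=224 → r--
[7,15] min(19,11)*8=88 best=224 → r--
[7,14] min(19,18)*7=126 best=224 → r--
[7,13] min(19,13)*6=78 best=224 → r--
[7,12] min(19,8)*5=40 best=224 → r--
[7,11] min(19,17)*4=68 best=224 → r--
[7,10] min(19,4)*3=12 best=224 → r--

r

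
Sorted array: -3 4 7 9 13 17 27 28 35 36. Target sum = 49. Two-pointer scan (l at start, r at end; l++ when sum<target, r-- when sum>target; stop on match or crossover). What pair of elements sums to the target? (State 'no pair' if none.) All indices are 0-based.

l=0 r=9: -3+36=33 <49, l++
l=1 r=9: 4+36=40 <49, l++
l=2 r=9: 7+36=43 <49, l++
l=3 r=9: 9+36=45 <49, l++
l=4 r=9: 13+36=49, found

(13, 36)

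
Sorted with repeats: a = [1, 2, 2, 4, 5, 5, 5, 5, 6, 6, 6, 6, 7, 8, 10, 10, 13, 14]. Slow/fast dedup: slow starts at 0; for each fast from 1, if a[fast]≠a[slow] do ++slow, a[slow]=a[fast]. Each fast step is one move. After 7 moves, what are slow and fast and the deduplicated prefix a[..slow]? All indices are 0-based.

(s=0,f=1) a[fast]=2≠a[slow]=1 write a[1]=2 → slow++,fast++
(s=1,f=2) a[fast]=2=a[slow] dup → fast++
(s=1,f=3) a[fast]=4≠a[slow]=2 write a[2]=4 → slow++,fast++
(s=2,f=4) a[fast]=5≠a[slow]=4 write a[3]=5 → slow++,fast++
(s=3,f=5) a[fast]=5=a[slow] dup → fast++
(s=3,f=6) a[fast]=5=a[slow] dup → fast++
(s=3,f=7) a[fast]=5=a[slow] dup → fast++

slow=3, fast=8, prefix=[1, 2, 4, 5]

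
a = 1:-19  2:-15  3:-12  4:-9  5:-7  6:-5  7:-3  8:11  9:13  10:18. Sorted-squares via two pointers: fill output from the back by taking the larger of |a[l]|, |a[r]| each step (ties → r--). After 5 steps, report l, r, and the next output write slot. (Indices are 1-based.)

[1,10] |-19|>|18| out[10]=361 → l++
[2,10] |-15|<=|18| out[9]=324 → r--
[2,9] |-15|>|13| out[8]=225 → l++
[3,9] |-12|<=|13| out[7]=169 → r--
[3,8] |-12|>|11| out[6]=144 → l++

l=4, r=8, next write slot=5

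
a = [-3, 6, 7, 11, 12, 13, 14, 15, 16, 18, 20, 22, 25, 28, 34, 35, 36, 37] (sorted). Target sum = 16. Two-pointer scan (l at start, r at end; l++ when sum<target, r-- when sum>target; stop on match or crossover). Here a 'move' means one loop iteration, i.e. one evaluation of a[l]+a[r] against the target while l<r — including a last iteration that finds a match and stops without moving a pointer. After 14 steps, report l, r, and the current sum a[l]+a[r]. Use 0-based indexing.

l=1, r=4, sum=18

[0,17] -3+37=34 >16 → r--
[0,16] -3+36=33 >16 → r--
[0,15] -3+35=32 >16 → r--
[0,14] -3+34=31 >16 → r--
[0,13] -3+28=25 >16 → r--
[0,12] -3+25=22 >16 → r--
[0,11] -3+22=19 >16 → r--
[0,10] -3+20=17 >16 → r--
[0,9] -3+18=15 <16 → l++
[1,9] 6+18=24 >16 → r--
[1,8] 6+16=22 >16 → r--
[1,7] 6+15=21 >16 → r--
[1,6] 6+14=20 >16 → r--
[1,5] 6+13=19 >16 → r--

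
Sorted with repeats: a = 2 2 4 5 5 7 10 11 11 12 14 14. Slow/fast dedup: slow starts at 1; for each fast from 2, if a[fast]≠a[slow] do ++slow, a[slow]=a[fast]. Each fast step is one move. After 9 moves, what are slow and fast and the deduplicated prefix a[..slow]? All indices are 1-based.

slow=1 fast=2: a[fast]=2=a[slow] dup, fast++
slow=1 fast=3: a[fast]=4≠a[slow]=2 write a[2]=4, slow++,fast++
slow=2 fast=4: a[fast]=5≠a[slow]=4 write a[3]=5, slow++,fast++
slow=3 fast=5: a[fast]=5=a[slow] dup, fast++
slow=3 fast=6: a[fast]=7≠a[slow]=5 write a[4]=7, slow++,fast++
slow=4 fast=7: a[fast]=10≠a[slow]=7 write a[5]=10, slow++,fast++
slow=5 fast=8: a[fast]=11≠a[slow]=10 write a[6]=11, slow++,fast++
slow=6 fast=9: a[fast]=11=a[slow] dup, fast++
slow=6 fast=10: a[fast]=12≠a[slow]=11 write a[7]=12, slow++,fast++

slow=7, fast=11, prefix=[2, 4, 5, 7, 10, 11, 12]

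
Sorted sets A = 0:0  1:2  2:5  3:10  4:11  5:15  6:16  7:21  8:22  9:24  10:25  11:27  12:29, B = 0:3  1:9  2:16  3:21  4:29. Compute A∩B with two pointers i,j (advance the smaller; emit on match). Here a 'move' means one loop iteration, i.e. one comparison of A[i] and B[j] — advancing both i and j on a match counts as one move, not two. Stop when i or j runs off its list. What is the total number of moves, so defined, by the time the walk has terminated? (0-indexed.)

[i=0,j=0] 0<3 → i++
[i=1,j=0] 2<3 → i++
[i=2,j=0] 5>3 → j++
[i=2,j=1] 5<9 → i++
[i=3,j=1] 10>9 → j++
[i=3,j=2] 10<16 → i++
[i=4,j=2] 11<16 → i++
[i=5,j=2] 15<16 → i++
[i=6,j=2] 16==16 emit → i++,j++
[i=7,j=3] 21==21 emit → i++,j++
[i=8,j=4] 22<29 → i++
[i=9,j=4] 24<29 → i++
[i=10,j=4] 25<29 → i++
[i=11,j=4] 27<29 → i++
[i=12,j=4] 29==29 emit → i++,j++

15 moves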